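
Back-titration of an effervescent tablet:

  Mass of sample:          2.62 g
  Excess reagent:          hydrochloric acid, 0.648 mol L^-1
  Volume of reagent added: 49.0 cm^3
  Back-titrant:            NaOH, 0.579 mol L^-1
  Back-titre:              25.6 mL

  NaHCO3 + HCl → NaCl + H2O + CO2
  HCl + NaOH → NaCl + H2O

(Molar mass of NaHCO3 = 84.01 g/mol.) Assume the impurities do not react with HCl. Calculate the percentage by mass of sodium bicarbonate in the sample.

n(HCl) added = 0.0490 × 0.648 = 0.0318 mol
n(NaOH) used in back-titration = 0.0256 × 0.579 = 0.0148 mol
n(HCl) left over = 0.0148 mol (1:1 ratio)
n(HCl) consumed by analyte = 0.0318 − 0.0148 = 0.0169 mol
n(NaHCO3) = 0.0169 mol (1:1 ratio)
mass of NaHCO3 = 0.0169 × 84.01 = 1.42 g
% NaHCO3 = 1.42 / 2.62 × 100 = 54.3 %

54.3 %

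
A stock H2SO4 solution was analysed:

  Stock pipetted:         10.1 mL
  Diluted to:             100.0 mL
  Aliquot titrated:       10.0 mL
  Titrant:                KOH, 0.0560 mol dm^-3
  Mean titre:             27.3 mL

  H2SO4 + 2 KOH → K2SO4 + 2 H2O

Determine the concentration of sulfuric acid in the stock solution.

0.757 mol/L

n(KOH) = 0.0273 × 0.0560 = 1.53 × 10^-3 mol
From the 1:2 ratio, n(H2SO4) in the aliquot = 1/2 × 1.53 × 10^-3 = 7.64 × 10^-4 mol
[H2SO4]_dilute = 7.64 × 10^-4 / 0.0100 = 0.0764 mol/L
Dilution factor = 100.0 / 10.1 = 9.901
[H2SO4]_stock = 0.0764 × 9.901 = 0.757 mol/L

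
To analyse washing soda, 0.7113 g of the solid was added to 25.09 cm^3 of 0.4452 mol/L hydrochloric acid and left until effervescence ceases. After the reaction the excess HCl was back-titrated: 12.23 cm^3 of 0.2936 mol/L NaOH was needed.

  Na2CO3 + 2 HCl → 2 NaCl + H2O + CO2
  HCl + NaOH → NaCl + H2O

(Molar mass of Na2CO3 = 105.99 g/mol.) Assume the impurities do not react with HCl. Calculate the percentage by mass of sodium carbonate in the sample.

n(HCl) added = 0.02509 × 0.4452 = 0.01117 mol
n(NaOH) used in back-titration = 0.01223 × 0.2936 = 3.591 × 10^-3 mol
n(HCl) left over = 3.591 × 10^-3 mol (1:1 ratio)
n(HCl) consumed by analyte = 0.01117 − 3.591 × 10^-3 = 7.579 × 10^-3 mol
From the 1:2 ratio, n(Na2CO3) = 1/2 × 7.579 × 10^-3 = 3.790 × 10^-3 mol
mass of Na2CO3 = 3.790 × 10^-3 × 105.99 = 0.4017 g
% Na2CO3 = 0.4017 / 0.7113 × 100 = 56.47 %

56.47 %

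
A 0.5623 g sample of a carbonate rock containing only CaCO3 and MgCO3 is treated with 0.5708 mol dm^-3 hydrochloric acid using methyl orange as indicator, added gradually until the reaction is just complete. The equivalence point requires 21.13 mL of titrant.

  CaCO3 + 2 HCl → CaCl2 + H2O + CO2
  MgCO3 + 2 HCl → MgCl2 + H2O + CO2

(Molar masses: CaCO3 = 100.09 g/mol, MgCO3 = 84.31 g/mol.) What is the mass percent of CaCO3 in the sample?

n(HCl) = 0.02113 × 0.5708 = 0.01206 mol
Let x = n(CaCO3), y = n(MgCO3).
Titrant: 2x + 2y = 0.01206;  mass: 100.09x + 84.31y = 0.5623
Solving, x = 3.414 × 10^-3 mol, y = 2.617 × 10^-3 mol
mass of CaCO3 = 3.414 × 10^-3 × 100.09 = 0.3417 g
% CaCO3 = 0.3417 / 0.5623 × 100 = 60.76 %

60.76 %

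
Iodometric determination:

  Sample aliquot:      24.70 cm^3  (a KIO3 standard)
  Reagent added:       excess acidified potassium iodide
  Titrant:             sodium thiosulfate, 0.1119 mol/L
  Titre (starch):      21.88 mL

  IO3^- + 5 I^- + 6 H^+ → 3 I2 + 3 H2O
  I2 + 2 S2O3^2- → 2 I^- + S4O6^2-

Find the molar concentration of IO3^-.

0.01652 mol/L

n(S2O3^2-) = 0.02188 × 0.1119 = 2.448 × 10^-3 mol
n(I2) = n(S2O3^2-)/2 = 1.224 × 10^-3 mol
From the 1:3 ratio, n(IO3^-) in the aliquot = 1/3 × 1.224 × 10^-3 = 4.081 × 10^-4 mol
[IO3^-] = 4.081 × 10^-4 / 0.02470 = 0.01652 mol/L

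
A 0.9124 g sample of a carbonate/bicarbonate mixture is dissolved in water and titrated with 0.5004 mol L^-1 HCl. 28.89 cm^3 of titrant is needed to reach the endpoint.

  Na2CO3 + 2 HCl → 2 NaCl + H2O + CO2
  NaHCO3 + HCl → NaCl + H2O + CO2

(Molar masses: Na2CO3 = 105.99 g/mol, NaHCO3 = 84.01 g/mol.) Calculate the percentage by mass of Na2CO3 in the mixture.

n(HCl) = 0.02889 × 0.5004 = 0.01446 mol
Let x = n(Na2CO3), y = n(NaHCO3).
Titrant: 2x + 1y = 0.01446;  mass: 105.99x + 84.01y = 0.9124
Solving, x = 4.870 × 10^-3 mol, y = 4.716 × 10^-3 mol
mass of Na2CO3 = 4.870 × 10^-3 × 105.99 = 0.5162 g
% Na2CO3 = 0.5162 / 0.9124 × 100 = 56.57 %

56.57 %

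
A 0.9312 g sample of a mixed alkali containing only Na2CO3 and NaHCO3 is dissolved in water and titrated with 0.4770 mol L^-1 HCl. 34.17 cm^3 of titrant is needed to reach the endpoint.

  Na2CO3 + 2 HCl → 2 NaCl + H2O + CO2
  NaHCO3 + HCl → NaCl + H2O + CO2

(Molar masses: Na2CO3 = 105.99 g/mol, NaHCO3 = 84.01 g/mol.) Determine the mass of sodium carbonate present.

0.7486 g

n(HCl) = 0.03417 × 0.4770 = 0.01630 mol
Let x = n(Na2CO3), y = n(NaHCO3).
Titrant: 2x + 1y = 0.01630;  mass: 105.99x + 84.01y = 0.9312
Solving, x = 7.062 × 10^-3 mol, y = 2.174 × 10^-3 mol
mass of Na2CO3 = 7.062 × 10^-3 × 105.99 = 0.7486 g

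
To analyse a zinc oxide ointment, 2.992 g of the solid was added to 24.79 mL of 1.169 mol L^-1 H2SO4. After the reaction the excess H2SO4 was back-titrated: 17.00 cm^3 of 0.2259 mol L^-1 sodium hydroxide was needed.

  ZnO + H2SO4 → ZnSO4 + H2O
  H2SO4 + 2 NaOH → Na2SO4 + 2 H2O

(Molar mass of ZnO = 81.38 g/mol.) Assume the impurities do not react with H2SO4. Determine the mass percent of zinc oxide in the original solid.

n(H2SO4) added = 0.02479 × 1.169 = 0.02898 mol
n(NaOH) used in back-titration = 0.01700 × 0.2259 = 3.840 × 10^-3 mol
From the 1:2 ratio, n(H2SO4) left over = 1/2 × 3.840 × 10^-3 = 1.920 × 10^-3 mol
n(H2SO4) consumed by analyte = 0.02898 − 1.920 × 10^-3 = 0.02706 mol
n(ZnO) = 0.02706 mol (1:1 ratio)
mass of ZnO = 0.02706 × 81.38 = 2.202 g
% ZnO = 2.202 / 2.992 × 100 = 73.60 %

73.60 %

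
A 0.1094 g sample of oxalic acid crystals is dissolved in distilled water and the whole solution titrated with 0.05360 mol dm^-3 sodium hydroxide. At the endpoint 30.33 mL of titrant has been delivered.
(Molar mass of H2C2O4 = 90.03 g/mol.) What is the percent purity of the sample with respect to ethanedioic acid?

H2C2O4 + 2 NaOH → Na2C2O4 + 2 H2O
n(NaOH) = 0.03033 L × 0.05360 mol/L = 1.626 × 10^-3 mol
From the 1:2 ratio, n(H2C2O4) = 1/2 × 1.626 × 10^-3 = 8.128 × 10^-4 mol
mass of H2C2O4 = 8.128 × 10^-4 × 90.03 g/mol = 0.07318 g
% H2C2O4 = 0.07318 / 0.1094 × 100 = 66.89 %

66.89 %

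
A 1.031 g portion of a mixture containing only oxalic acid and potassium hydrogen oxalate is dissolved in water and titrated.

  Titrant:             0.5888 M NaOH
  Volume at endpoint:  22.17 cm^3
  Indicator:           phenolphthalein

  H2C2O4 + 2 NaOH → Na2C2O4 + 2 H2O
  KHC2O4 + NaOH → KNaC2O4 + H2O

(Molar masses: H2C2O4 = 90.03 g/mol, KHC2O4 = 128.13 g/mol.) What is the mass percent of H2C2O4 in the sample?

n(NaOH) = 0.02217 × 0.5888 = 0.01305 mol
Let x = n(H2C2O4), y = n(KHC2O4).
Titrant: 2x + 1y = 0.01305;  mass: 90.03x + 128.13y = 1.031
Solving, x = 3.860 × 10^-3 mol, y = 5.335 × 10^-3 mol
mass of H2C2O4 = 3.860 × 10^-3 × 90.03 = 0.3475 g
% H2C2O4 = 0.3475 / 1.031 × 100 = 33.70 %

33.70 %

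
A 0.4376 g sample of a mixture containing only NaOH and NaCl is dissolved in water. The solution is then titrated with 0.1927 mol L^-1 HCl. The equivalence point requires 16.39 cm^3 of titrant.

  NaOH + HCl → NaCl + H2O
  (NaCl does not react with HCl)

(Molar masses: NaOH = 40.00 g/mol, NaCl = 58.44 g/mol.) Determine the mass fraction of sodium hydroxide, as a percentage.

28.87 %

n(HCl) = 0.01639 × 0.1927 = 3.158 × 10^-3 mol
Let x = n(NaOH), y = n(NaCl).
Titrant: 1x = 3.158 × 10^-3;  mass: 40.00x + 58.44y = 0.4376
Solving, x = 3.158 × 10^-3 mol, y = 5.326 × 10^-3 mol
mass of NaOH = 3.158 × 10^-3 × 40.00 = 0.1263 g
% NaOH = 0.1263 / 0.4376 × 100 = 28.87 %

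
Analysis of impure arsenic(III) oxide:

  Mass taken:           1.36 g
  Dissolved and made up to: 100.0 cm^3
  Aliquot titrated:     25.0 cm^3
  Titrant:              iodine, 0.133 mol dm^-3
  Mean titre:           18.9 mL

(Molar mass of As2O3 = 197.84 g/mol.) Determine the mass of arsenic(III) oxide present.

As2O3 + 2 I2 + 2 H2O → As2O5 + 4 HI
n(I2) per titration = 0.0189 × 0.133 = 2.51 × 10^-3 mol
From the 1:2 ratio, n(As2O3) in each aliquot = 1/2 × 2.51 × 10^-3 = 1.26 × 10^-3 mol
n(As2O3) in the whole flask = 1.26 × 10^-3 × 100.0/25.0 = 5.03 × 10^-3 mol
mass of As2O3 = 5.03 × 10^-3 × 197.84 = 0.995 g

0.995 g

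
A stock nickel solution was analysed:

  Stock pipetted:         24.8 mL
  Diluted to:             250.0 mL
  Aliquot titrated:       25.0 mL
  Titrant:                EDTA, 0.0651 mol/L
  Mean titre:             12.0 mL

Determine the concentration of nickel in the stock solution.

0.315 mol/L

Ni^2+ + EDTA^4- → [Ni(EDTA)]^2-
n(EDTA) = 0.0120 × 0.0651 = 7.81 × 10^-4 mol
n(Ni2+) in the aliquot = 7.81 × 10^-4 mol (1:1 ratio)
[Ni2+]_dilute = 7.81 × 10^-4 / 0.0250 = 0.0312 mol/L
Dilution factor = 250.0 / 24.8 = 10.08
[Ni2+]_stock = 0.0312 × 10.08 = 0.315 mol/L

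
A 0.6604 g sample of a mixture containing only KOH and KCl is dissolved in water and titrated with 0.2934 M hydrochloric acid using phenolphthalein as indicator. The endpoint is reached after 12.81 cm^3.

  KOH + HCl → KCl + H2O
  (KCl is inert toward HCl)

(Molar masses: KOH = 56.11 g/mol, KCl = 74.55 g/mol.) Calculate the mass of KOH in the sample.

n(HCl) = 0.01281 × 0.2934 = 3.758 × 10^-3 mol
Let x = n(KOH), y = n(KCl).
Titrant: 1x = 3.758 × 10^-3;  mass: 56.11x + 74.55y = 0.6604
Solving, x = 3.758 × 10^-3 mol, y = 6.030 × 10^-3 mol
mass of KOH = 3.758 × 10^-3 × 56.11 = 0.2109 g

0.2109 g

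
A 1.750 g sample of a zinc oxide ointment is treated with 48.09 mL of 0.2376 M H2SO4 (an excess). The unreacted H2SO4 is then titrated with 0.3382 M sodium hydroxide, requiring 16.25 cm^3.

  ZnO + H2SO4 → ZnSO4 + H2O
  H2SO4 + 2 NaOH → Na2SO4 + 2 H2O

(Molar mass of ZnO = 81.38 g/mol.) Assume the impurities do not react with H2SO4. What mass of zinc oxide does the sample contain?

0.7062 g

n(H2SO4) added = 0.04809 × 0.2376 = 0.01143 mol
n(NaOH) used in back-titration = 0.01625 × 0.3382 = 5.496 × 10^-3 mol
From the 1:2 ratio, n(H2SO4) left over = 1/2 × 5.496 × 10^-3 = 2.748 × 10^-3 mol
n(H2SO4) consumed by analyte = 0.01143 − 2.748 × 10^-3 = 8.678 × 10^-3 mol
n(ZnO) = 8.678 × 10^-3 mol (1:1 ratio)
mass of ZnO = 8.678 × 10^-3 × 81.38 = 0.7062 g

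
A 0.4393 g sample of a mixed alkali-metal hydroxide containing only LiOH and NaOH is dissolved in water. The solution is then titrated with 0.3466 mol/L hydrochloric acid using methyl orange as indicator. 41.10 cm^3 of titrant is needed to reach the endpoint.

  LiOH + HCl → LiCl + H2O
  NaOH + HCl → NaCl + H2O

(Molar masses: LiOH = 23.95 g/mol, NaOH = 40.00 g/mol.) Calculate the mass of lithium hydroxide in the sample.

0.1947 g

n(HCl) = 0.04110 × 0.3466 = 0.01425 mol
Let x = n(LiOH), y = n(NaOH).
Titrant: 1x + 1y = 0.01425;  mass: 23.95x + 40.00y = 0.4393
Solving, x = 8.131 × 10^-3 mol, y = 6.114 × 10^-3 mol
mass of LiOH = 8.131 × 10^-3 × 23.95 = 0.1947 g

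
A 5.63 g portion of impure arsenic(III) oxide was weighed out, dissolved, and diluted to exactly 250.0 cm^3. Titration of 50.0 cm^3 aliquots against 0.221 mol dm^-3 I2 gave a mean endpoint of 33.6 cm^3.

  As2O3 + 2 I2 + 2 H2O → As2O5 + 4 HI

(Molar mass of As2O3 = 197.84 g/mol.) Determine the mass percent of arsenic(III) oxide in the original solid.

65.2 %

n(I2) per titration = 0.0336 × 0.221 = 7.43 × 10^-3 mol
From the 1:2 ratio, n(As2O3) in each aliquot = 1/2 × 7.43 × 10^-3 = 3.71 × 10^-3 mol
n(As2O3) in the whole flask = 3.71 × 10^-3 × 250.0/50.0 = 0.0186 mol
mass of As2O3 = 0.0186 × 197.84 = 3.67 g
% As2O3 = 3.67 / 5.63 × 100 = 65.2 %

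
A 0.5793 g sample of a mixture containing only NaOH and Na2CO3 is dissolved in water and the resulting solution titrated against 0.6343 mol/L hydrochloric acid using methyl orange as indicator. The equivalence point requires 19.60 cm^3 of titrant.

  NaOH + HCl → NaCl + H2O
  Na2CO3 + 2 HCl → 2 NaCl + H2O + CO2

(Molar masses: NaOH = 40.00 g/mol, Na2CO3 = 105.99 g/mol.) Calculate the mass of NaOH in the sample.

0.2449 g

n(HCl) = 0.01960 × 0.6343 = 0.01243 mol
Let x = n(NaOH), y = n(Na2CO3).
Titrant: 1x + 2y = 0.01243;  mass: 40.00x + 105.99y = 0.5793
Solving, x = 6.121 × 10^-3 mol, y = 3.155 × 10^-3 mol
mass of NaOH = 6.121 × 10^-3 × 40.00 = 0.2449 g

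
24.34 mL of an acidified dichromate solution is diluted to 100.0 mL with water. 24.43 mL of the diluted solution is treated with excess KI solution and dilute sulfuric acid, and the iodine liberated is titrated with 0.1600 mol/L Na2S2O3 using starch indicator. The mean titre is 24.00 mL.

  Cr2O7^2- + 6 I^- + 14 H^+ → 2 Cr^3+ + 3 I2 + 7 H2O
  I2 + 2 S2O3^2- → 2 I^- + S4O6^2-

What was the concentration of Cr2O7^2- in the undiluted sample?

n(S2O3^2-) = 0.02400 × 0.1600 = 3.840 × 10^-3 mol
n(I2) = n(S2O3^2-)/2 = 1.920 × 10^-3 mol
From the 1:3 ratio, n(Cr2O7^2-) in the aliquot = 1/3 × 1.920 × 10^-3 = 6.400 × 10^-4 mol
[Cr2O7^2-]_dilute = 6.400 × 10^-4 / 0.02443 = 0.02620 mol/L
[Cr2O7^2-]_original = 0.02620 × 100.0/24.34 = 0.1076 mol/L

0.1076 mol/L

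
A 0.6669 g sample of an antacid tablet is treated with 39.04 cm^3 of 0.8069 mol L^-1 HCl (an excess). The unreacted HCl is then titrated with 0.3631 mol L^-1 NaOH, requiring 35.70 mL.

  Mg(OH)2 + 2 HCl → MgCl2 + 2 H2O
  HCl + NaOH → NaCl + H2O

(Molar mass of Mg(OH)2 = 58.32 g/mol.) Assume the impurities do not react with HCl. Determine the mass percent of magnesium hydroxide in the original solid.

81.06 %

n(HCl) added = 0.03904 × 0.8069 = 0.03150 mol
n(NaOH) used in back-titration = 0.03570 × 0.3631 = 0.01296 mol
n(HCl) left over = 0.01296 mol (1:1 ratio)
n(HCl) consumed by analyte = 0.03150 − 0.01296 = 0.01854 mol
From the 1:2 ratio, n(Mg(OH)2) = 1/2 × 0.01854 = 9.269 × 10^-3 mol
mass of Mg(OH)2 = 9.269 × 10^-3 × 58.32 = 0.5406 g
% Mg(OH)2 = 0.5406 / 0.6669 × 100 = 81.06 %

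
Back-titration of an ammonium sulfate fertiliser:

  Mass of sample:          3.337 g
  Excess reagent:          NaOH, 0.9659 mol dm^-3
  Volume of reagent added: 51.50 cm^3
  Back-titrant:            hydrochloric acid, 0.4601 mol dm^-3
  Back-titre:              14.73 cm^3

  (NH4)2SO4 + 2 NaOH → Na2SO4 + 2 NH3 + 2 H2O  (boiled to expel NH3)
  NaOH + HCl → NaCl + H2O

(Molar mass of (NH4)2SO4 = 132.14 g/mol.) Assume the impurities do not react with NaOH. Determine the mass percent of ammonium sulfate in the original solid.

85.07 %

n(NaOH) added = 0.05150 × 0.9659 = 0.04974 mol
n(HCl) used in back-titration = 0.01473 × 0.4601 = 6.777 × 10^-3 mol
n(NaOH) left over = 6.777 × 10^-3 mol (1:1 ratio)
n(NaOH) consumed by analyte = 0.04974 − 6.777 × 10^-3 = 0.04297 mol
From the 1:2 ratio, n((NH4)2SO4) = 1/2 × 0.04297 = 0.02148 mol
mass of (NH4)2SO4 = 0.02148 × 132.14 = 2.839 g
% (NH4)2SO4 = 2.839 / 3.337 × 100 = 85.07 %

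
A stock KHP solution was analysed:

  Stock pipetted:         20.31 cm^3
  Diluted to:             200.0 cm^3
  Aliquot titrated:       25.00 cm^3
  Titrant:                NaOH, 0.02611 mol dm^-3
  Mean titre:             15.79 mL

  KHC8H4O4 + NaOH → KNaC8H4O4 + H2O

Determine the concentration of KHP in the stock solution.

n(NaOH) = 0.01579 × 0.02611 = 4.123 × 10^-4 mol
n(KHC8H4O4) in the aliquot = 4.123 × 10^-4 mol (1:1 ratio)
[KHC8H4O4]_dilute = 4.123 × 10^-4 / 0.02500 = 0.01649 mol/L
Dilution factor = 200.0 / 20.31 = 9.847
[KHC8H4O4]_stock = 0.01649 × 9.847 = 0.1624 mol/L

0.1624 mol/L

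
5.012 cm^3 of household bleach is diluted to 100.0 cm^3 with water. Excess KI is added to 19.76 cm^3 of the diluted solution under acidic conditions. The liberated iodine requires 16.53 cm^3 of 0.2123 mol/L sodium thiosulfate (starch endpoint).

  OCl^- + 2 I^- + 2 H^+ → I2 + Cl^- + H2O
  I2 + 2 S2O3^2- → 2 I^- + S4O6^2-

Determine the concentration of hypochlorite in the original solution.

n(S2O3^2-) = 0.01653 × 0.2123 = 3.509 × 10^-3 mol
n(I2) = n(S2O3^2-)/2 = 1.755 × 10^-3 mol
n(OCl^-) in the aliquot = 1.755 × 10^-3 mol (1:1 ratio)
[OCl^-]_dilute = 1.755 × 10^-3 / 0.01976 = 0.08880 mol/L
[OCl^-]_original = 0.08880 × 100.0/5.012 = 1.772 mol/L

1.772 mol/L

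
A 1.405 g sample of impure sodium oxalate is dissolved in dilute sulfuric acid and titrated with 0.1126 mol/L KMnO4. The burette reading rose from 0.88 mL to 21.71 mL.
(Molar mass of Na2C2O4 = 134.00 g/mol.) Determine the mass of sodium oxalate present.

0.7857 g

2 MnO4^- + 5 C2O4^2- + 16 H^+ → 2 Mn^2+ + 10 CO2 + 8 H2O
n(KMnO4) = 0.02083 L × 0.1126 mol/L = 2.345 × 10^-3 mol
From the 5:2 ratio, n(Na2C2O4) = 5/2 × 2.345 × 10^-3 = 5.864 × 10^-3 mol
mass of Na2C2O4 = 5.864 × 10^-3 × 134.00 g/mol = 0.7857 g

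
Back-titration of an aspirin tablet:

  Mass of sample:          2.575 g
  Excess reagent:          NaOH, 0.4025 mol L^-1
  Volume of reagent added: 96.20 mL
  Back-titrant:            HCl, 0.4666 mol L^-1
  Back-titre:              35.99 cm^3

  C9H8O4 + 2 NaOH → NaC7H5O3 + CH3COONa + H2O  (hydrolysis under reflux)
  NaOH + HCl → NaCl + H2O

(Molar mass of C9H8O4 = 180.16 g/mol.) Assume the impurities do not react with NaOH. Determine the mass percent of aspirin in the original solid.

76.71 %

n(NaOH) added = 0.09620 × 0.4025 = 0.03872 mol
n(HCl) used in back-titration = 0.03599 × 0.4666 = 0.01679 mol
n(NaOH) left over = 0.01679 mol (1:1 ratio)
n(NaOH) consumed by analyte = 0.03872 − 0.01679 = 0.02193 mol
From the 1:2 ratio, n(C9H8O4) = 1/2 × 0.02193 = 0.01096 mol
mass of C9H8O4 = 0.01096 × 180.16 = 1.975 g
% C9H8O4 = 1.975 / 2.575 × 100 = 76.71 %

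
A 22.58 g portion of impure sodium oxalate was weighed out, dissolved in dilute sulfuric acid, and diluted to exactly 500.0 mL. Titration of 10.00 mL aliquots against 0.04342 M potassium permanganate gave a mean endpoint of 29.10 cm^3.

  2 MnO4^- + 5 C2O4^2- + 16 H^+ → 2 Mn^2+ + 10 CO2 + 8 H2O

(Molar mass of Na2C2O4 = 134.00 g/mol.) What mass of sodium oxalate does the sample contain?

n(KMnO4) per titration = 0.02910 × 0.04342 = 1.264 × 10^-3 mol
From the 5:2 ratio, n(Na2C2O4) in each aliquot = 5/2 × 1.264 × 10^-3 = 3.159 × 10^-3 mol
n(Na2C2O4) in the whole flask = 3.159 × 10^-3 × 500.0/10.00 = 0.1579 mol
mass of Na2C2O4 = 0.1579 × 134.00 = 21.16 g

21.16 g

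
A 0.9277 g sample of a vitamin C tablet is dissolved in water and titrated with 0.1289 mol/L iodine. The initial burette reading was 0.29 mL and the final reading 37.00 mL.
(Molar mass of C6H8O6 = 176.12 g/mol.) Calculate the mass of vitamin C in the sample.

0.8334 g

C6H8O6 + I2 → C6H6O6 + 2 HI
n(I2) = 0.03671 L × 0.1289 mol/L = 4.732 × 10^-3 mol
n(C6H8O6) = 4.732 × 10^-3 mol (1:1 ratio)
mass of C6H8O6 = 4.732 × 10^-3 × 176.12 g/mol = 0.8334 g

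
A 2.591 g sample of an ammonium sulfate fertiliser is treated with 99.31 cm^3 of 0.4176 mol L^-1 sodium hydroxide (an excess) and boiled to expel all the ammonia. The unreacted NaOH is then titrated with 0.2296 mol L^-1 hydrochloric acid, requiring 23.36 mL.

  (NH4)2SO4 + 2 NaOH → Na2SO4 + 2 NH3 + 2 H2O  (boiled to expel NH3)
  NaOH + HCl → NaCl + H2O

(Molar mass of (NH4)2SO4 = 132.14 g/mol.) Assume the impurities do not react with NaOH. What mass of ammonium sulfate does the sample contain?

n(NaOH) added = 0.09931 × 0.4176 = 0.04147 mol
n(HCl) used in back-titration = 0.02336 × 0.2296 = 5.363 × 10^-3 mol
n(NaOH) left over = 5.363 × 10^-3 mol (1:1 ratio)
n(NaOH) consumed by analyte = 0.04147 − 5.363 × 10^-3 = 0.03611 mol
From the 1:2 ratio, n((NH4)2SO4) = 1/2 × 0.03611 = 0.01805 mol
mass of (NH4)2SO4 = 0.01805 × 132.14 = 2.386 g

2.386 g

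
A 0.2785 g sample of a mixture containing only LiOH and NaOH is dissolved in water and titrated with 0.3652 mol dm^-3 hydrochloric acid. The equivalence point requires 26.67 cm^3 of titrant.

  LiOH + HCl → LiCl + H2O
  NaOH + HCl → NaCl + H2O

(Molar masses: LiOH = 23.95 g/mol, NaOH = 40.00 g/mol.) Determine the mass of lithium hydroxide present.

0.1658 g

n(HCl) = 0.02667 × 0.3652 = 9.740 × 10^-3 mol
Let x = n(LiOH), y = n(NaOH).
Titrant: 1x + 1y = 9.740 × 10^-3;  mass: 23.95x + 40.00y = 0.2785
Solving, x = 6.922 × 10^-3 mol, y = 2.818 × 10^-3 mol
mass of LiOH = 6.922 × 10^-3 × 23.95 = 0.1658 g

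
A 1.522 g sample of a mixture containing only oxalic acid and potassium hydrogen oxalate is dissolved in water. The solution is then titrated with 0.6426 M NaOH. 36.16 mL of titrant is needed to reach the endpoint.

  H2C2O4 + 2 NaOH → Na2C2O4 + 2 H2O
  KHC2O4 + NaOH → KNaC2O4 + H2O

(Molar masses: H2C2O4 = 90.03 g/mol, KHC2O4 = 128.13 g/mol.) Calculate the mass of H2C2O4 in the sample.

0.7882 g

n(NaOH) = 0.03616 × 0.6426 = 0.02324 mol
Let x = n(H2C2O4), y = n(KHC2O4).
Titrant: 2x + 1y = 0.02324;  mass: 90.03x + 128.13y = 1.522
Solving, x = 8.755 × 10^-3 mol, y = 5.727 × 10^-3 mol
mass of H2C2O4 = 8.755 × 10^-3 × 90.03 = 0.7882 g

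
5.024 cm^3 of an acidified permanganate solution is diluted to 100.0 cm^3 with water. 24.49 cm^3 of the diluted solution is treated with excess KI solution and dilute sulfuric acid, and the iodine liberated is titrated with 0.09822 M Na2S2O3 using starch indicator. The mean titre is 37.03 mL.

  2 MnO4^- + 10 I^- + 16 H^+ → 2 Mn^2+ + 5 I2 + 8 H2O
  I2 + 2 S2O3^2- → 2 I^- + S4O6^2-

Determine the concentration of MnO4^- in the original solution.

n(S2O3^2-) = 0.03703 × 0.09822 = 3.637 × 10^-3 mol
n(I2) = n(S2O3^2-)/2 = 1.819 × 10^-3 mol
From the 2:5 ratio, n(MnO4^-) in the aliquot = 2/5 × 1.819 × 10^-3 = 7.274 × 10^-4 mol
[MnO4^-]_dilute = 7.274 × 10^-4 / 0.02449 = 0.02970 mol/L
[MnO4^-]_original = 0.02970 × 100.0/5.024 = 0.5912 mol/L

0.5912 M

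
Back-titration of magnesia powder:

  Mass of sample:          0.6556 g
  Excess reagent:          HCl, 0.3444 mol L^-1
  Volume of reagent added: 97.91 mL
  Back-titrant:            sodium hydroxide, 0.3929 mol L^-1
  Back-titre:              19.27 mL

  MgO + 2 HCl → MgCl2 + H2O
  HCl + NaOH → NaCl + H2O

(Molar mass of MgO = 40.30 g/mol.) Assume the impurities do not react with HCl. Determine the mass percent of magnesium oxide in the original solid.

n(HCl) added = 0.09791 × 0.3444 = 0.03372 mol
n(NaOH) used in back-titration = 0.01927 × 0.3929 = 7.571 × 10^-3 mol
n(HCl) left over = 7.571 × 10^-3 mol (1:1 ratio)
n(HCl) consumed by analyte = 0.03372 − 7.571 × 10^-3 = 0.02615 mol
From the 1:2 ratio, n(MgO) = 1/2 × 0.02615 = 0.01307 mol
mass of MgO = 0.01307 × 40.30 = 0.5269 g
% MgO = 0.5269 / 0.6556 × 100 = 80.37 %

80.37 %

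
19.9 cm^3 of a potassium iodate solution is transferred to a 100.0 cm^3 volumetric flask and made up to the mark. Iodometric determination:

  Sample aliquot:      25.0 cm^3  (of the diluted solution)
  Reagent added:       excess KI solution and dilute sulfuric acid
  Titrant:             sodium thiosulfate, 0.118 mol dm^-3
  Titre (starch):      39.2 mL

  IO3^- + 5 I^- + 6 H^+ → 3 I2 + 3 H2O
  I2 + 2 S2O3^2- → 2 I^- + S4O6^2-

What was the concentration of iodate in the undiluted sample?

0.155 mol/L

n(S2O3^2-) = 0.0392 × 0.118 = 4.63 × 10^-3 mol
n(I2) = n(S2O3^2-)/2 = 2.31 × 10^-3 mol
From the 1:3 ratio, n(IO3^-) in the aliquot = 1/3 × 2.31 × 10^-3 = 7.71 × 10^-4 mol
[IO3^-]_dilute = 7.71 × 10^-4 / 0.0250 = 0.0308 mol/L
[IO3^-]_original = 0.0308 × 100.0/19.9 = 0.155 mol/L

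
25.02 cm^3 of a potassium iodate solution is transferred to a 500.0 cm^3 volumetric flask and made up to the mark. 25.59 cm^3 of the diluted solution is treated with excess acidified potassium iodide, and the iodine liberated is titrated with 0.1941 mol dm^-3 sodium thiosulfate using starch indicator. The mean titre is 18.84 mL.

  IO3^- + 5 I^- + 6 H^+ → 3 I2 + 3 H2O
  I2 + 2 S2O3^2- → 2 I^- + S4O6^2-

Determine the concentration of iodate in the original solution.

0.4760 mol/L

n(S2O3^2-) = 0.01884 × 0.1941 = 3.657 × 10^-3 mol
n(I2) = n(S2O3^2-)/2 = 1.828 × 10^-3 mol
From the 1:3 ratio, n(IO3^-) in the aliquot = 1/3 × 1.828 × 10^-3 = 6.095 × 10^-4 mol
[IO3^-]_dilute = 6.095 × 10^-4 / 0.02559 = 0.02382 mol/L
[IO3^-]_original = 0.02382 × 500.0/25.02 = 0.4760 mol/L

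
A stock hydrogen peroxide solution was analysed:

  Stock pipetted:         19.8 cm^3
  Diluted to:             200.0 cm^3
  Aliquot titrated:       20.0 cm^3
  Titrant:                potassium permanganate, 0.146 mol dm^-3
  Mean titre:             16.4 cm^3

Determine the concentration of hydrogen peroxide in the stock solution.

2 MnO4^- + 5 H2O2 + 6 H^+ → 2 Mn^2+ + 5 O2 + 8 H2O
n(KMnO4) = 0.0164 × 0.146 = 2.39 × 10^-3 mol
From the 5:2 ratio, n(H2O2) in the aliquot = 5/2 × 2.39 × 10^-3 = 5.99 × 10^-3 mol
[H2O2]_dilute = 5.99 × 10^-3 / 0.0200 = 0.299 mol/L
Dilution factor = 200.0 / 19.8 = 10.10
[H2O2]_stock = 0.299 × 10.10 = 3.02 mol/L

3.02 mol/L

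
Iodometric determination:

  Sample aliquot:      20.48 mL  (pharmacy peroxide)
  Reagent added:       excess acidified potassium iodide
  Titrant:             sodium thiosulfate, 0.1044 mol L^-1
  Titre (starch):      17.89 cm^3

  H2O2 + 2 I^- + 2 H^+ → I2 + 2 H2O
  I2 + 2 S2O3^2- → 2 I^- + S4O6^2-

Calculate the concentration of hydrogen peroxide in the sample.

0.04560 mol/L

n(S2O3^2-) = 0.01789 × 0.1044 = 1.868 × 10^-3 mol
n(I2) = n(S2O3^2-)/2 = 9.339 × 10^-4 mol
n(H2O2) in the aliquot = 9.339 × 10^-4 mol (1:1 ratio)
[H2O2] = 9.339 × 10^-4 / 0.02048 = 0.04560 mol/L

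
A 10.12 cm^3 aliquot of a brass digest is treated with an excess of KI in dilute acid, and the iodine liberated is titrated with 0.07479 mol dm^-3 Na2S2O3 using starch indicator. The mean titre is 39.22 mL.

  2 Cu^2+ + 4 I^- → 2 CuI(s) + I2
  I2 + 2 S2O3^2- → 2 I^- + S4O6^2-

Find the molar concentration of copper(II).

0.2898 mol/L

n(S2O3^2-) = 0.03922 × 0.07479 = 2.933 × 10^-3 mol
n(I2) = n(S2O3^2-)/2 = 1.467 × 10^-3 mol
From the 2:1 ratio, n(Cu2+) in the aliquot = 2/1 × 1.467 × 10^-3 = 2.933 × 10^-3 mol
[Cu2+] = 2.933 × 10^-3 / 0.01012 = 0.2898 mol/L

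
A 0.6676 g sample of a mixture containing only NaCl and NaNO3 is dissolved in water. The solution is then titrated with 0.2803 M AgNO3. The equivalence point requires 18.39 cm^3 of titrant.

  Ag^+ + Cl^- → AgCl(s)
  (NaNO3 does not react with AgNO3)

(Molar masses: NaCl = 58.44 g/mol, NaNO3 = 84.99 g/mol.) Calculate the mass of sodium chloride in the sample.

0.3012 g

n(AgNO3) = 0.01839 × 0.2803 = 5.155 × 10^-3 mol
Let x = n(NaCl), y = n(NaNO3).
Titrant: 1x = 5.155 × 10^-3;  mass: 58.44x + 84.99y = 0.6676
Solving, x = 5.155 × 10^-3 mol, y = 4.311 × 10^-3 mol
mass of NaCl = 5.155 × 10^-3 × 58.44 = 0.3012 g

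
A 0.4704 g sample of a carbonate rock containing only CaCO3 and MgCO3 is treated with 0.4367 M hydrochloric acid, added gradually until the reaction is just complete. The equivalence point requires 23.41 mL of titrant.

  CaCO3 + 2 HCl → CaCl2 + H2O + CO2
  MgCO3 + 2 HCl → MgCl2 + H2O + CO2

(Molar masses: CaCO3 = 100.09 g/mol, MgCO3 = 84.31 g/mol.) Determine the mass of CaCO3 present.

n(HCl) = 0.02341 × 0.4367 = 0.01022 mol
Let x = n(CaCO3), y = n(MgCO3).
Titrant: 2x + 2y = 0.01022;  mass: 100.09x + 84.31y = 0.4704
Solving, x = 2.500 × 10^-3 mol, y = 2.612 × 10^-3 mol
mass of CaCO3 = 2.500 × 10^-3 × 100.09 = 0.2502 g

0.2502 g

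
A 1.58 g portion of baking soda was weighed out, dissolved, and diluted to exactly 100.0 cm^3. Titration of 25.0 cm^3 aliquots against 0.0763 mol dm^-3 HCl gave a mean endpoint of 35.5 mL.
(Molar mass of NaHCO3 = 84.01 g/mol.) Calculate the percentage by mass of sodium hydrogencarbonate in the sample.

57.6 %

NaHCO3 + HCl → NaCl + H2O + CO2
n(HCl) per titration = 0.0355 × 0.0763 = 2.71 × 10^-3 mol
n(NaHCO3) in each aliquot = 2.71 × 10^-3 mol (1:1 ratio)
n(NaHCO3) in the whole flask = 2.71 × 10^-3 × 100.0/25.0 = 0.0108 mol
mass of NaHCO3 = 0.0108 × 84.01 = 0.910 g
% NaHCO3 = 0.910 / 1.58 × 100 = 57.6 %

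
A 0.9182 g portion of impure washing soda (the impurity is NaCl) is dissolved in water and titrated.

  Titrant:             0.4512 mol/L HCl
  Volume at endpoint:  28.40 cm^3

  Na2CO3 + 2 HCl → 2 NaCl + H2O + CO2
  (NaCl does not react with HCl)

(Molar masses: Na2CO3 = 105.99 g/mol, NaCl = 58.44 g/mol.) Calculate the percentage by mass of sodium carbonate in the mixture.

n(HCl) = 0.02840 × 0.4512 = 0.01281 mol
Let x = n(Na2CO3), y = n(NaCl).
Titrant: 2x = 0.01281;  mass: 105.99x + 58.44y = 0.9182
Solving, x = 6.407 × 10^-3 mol, y = 4.092 × 10^-3 mol
mass of Na2CO3 = 6.407 × 10^-3 × 105.99 = 0.6791 g
% Na2CO3 = 0.6791 / 0.9182 × 100 = 73.96 %

73.96 %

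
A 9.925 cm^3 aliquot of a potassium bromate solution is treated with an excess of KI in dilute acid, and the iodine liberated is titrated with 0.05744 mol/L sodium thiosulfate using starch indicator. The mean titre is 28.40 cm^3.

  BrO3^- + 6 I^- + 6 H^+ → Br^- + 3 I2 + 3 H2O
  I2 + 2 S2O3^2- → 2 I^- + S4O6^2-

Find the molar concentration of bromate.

n(S2O3^2-) = 0.02840 × 0.05744 = 1.631 × 10^-3 mol
n(I2) = n(S2O3^2-)/2 = 8.156 × 10^-4 mol
From the 1:3 ratio, n(BrO3^-) in the aliquot = 1/3 × 8.156 × 10^-4 = 2.719 × 10^-4 mol
[BrO3^-] = 2.719 × 10^-4 / 0.009925 = 0.02739 mol/L

0.02739 mol/L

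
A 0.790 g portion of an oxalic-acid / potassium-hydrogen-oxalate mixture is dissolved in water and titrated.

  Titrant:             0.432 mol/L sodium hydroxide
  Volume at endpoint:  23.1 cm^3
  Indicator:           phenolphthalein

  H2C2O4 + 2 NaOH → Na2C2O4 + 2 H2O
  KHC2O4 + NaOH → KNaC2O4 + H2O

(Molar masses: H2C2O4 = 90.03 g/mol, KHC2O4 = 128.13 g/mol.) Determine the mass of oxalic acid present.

n(NaOH) = 0.0231 × 0.432 = 9.98 × 10^-3 mol
Let x = n(H2C2O4), y = n(KHC2O4).
Titrant: 2x + 1y = 9.98 × 10^-3;  mass: 90.03x + 128.13y = 0.790
Solving, x = 2.94 × 10^-3 mol, y = 4.10 × 10^-3 mol
mass of H2C2O4 = 2.94 × 10^-3 × 90.03 = 0.265 g

0.265 g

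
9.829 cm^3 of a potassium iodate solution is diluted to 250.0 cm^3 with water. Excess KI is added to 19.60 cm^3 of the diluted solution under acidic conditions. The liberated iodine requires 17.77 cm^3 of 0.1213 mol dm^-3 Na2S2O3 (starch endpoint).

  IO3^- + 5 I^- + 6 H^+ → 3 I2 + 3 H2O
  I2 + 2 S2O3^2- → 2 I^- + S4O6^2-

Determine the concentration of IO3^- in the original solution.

n(S2O3^2-) = 0.01777 × 0.1213 = 2.156 × 10^-3 mol
n(I2) = n(S2O3^2-)/2 = 1.078 × 10^-3 mol
From the 1:3 ratio, n(IO3^-) in the aliquot = 1/3 × 1.078 × 10^-3 = 3.593 × 10^-4 mol
[IO3^-]_dilute = 3.593 × 10^-4 / 0.01960 = 0.01833 mol/L
[IO3^-]_original = 0.01833 × 250.0/9.829 = 0.4662 mol/L

0.4662 mol/L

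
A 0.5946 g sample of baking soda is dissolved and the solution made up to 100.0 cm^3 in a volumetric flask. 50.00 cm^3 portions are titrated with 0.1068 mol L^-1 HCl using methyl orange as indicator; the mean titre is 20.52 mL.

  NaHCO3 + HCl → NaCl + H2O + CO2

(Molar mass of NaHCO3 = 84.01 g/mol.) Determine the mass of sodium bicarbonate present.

n(HCl) per titration = 0.02052 × 0.1068 = 2.192 × 10^-3 mol
n(NaHCO3) in each aliquot = 2.192 × 10^-3 mol (1:1 ratio)
n(NaHCO3) in the whole flask = 2.192 × 10^-3 × 100.0/50.00 = 4.383 × 10^-3 mol
mass of NaHCO3 = 4.383 × 10^-3 × 84.01 = 0.3682 g

0.3682 g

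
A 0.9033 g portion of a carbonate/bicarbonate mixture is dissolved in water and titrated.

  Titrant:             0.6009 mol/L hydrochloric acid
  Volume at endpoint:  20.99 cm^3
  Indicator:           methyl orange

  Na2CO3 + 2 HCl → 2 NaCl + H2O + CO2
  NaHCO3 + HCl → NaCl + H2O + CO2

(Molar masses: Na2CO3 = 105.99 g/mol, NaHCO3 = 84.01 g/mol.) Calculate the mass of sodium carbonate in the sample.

0.2671 g

n(HCl) = 0.02099 × 0.6009 = 0.01261 mol
Let x = n(Na2CO3), y = n(NaHCO3).
Titrant: 2x + 1y = 0.01261;  mass: 105.99x + 84.01y = 0.9033
Solving, x = 2.520 × 10^-3 mol, y = 7.573 × 10^-3 mol
mass of Na2CO3 = 2.520 × 10^-3 × 105.99 = 0.2671 g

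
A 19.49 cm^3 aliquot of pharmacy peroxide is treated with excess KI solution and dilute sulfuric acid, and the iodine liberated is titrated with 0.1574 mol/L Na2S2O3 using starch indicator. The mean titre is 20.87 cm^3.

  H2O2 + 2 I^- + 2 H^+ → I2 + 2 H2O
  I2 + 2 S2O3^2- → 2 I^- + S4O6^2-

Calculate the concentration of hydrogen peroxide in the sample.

n(S2O3^2-) = 0.02087 × 0.1574 = 3.285 × 10^-3 mol
n(I2) = n(S2O3^2-)/2 = 1.642 × 10^-3 mol
n(H2O2) in the aliquot = 1.642 × 10^-3 mol (1:1 ratio)
[H2O2] = 1.642 × 10^-3 / 0.01949 = 0.08427 mol/L

0.08427 mol/L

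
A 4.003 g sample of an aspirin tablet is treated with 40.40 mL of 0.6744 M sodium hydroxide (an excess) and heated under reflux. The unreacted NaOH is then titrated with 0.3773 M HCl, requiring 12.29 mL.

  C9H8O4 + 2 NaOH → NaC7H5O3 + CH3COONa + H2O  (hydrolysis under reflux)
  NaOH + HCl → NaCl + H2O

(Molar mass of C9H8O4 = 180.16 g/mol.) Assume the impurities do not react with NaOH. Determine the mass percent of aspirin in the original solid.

50.88 %

n(NaOH) added = 0.04040 × 0.6744 = 0.02725 mol
n(HCl) used in back-titration = 0.01229 × 0.3773 = 4.637 × 10^-3 mol
n(NaOH) left over = 4.637 × 10^-3 mol (1:1 ratio)
n(NaOH) consumed by analyte = 0.02725 − 4.637 × 10^-3 = 0.02261 mol
From the 1:2 ratio, n(C9H8O4) = 1/2 × 0.02261 = 0.01130 mol
mass of C9H8O4 = 0.01130 × 180.16 = 2.037 g
% C9H8O4 = 2.037 / 4.003 × 100 = 50.88 %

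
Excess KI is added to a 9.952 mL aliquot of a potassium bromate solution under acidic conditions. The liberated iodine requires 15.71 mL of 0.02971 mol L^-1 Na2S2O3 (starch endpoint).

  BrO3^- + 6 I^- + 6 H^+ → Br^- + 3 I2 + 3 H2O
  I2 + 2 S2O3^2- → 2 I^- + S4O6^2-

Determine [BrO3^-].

n(S2O3^2-) = 0.01571 × 0.02971 = 4.667 × 10^-4 mol
n(I2) = n(S2O3^2-)/2 = 2.334 × 10^-4 mol
From the 1:3 ratio, n(BrO3^-) in the aliquot = 1/3 × 2.334 × 10^-4 = 7.779 × 10^-5 mol
[BrO3^-] = 7.779 × 10^-5 / 0.009952 = 0.007817 mol/L

0.007817 mol/L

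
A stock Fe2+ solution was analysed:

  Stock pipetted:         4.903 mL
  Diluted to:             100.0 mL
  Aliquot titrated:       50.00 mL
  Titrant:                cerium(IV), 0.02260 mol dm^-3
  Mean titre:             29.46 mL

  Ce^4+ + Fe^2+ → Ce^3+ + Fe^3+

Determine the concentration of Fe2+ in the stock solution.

n(Ce4+) = 0.02946 × 0.02260 = 6.658 × 10^-4 mol
n(Fe2+) in the aliquot = 6.658 × 10^-4 mol (1:1 ratio)
[Fe2+]_dilute = 6.658 × 10^-4 / 0.05000 = 0.01332 mol/L
Dilution factor = 100.0 / 4.903 = 20.40
[Fe2+]_stock = 0.01332 × 20.40 = 0.2716 mol/L

0.2716 mol/L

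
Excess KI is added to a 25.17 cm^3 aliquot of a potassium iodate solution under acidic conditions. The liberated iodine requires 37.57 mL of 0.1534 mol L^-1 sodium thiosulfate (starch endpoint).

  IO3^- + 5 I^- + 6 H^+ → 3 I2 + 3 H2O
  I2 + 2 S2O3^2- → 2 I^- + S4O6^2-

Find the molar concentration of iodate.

0.03816 mol/L

n(S2O3^2-) = 0.03757 × 0.1534 = 5.763 × 10^-3 mol
n(I2) = n(S2O3^2-)/2 = 2.882 × 10^-3 mol
From the 1:3 ratio, n(IO3^-) in the aliquot = 1/3 × 2.882 × 10^-3 = 9.605 × 10^-4 mol
[IO3^-] = 9.605 × 10^-4 / 0.02517 = 0.03816 mol/L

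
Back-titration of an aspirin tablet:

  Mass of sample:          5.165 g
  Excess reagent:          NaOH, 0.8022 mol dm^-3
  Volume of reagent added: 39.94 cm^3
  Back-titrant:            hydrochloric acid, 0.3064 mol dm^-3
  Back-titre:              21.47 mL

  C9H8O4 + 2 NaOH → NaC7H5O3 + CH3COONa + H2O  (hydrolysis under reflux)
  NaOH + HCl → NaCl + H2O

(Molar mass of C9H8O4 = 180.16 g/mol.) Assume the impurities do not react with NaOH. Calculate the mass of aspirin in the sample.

2.294 g

n(NaOH) added = 0.03994 × 0.8022 = 0.03204 mol
n(HCl) used in back-titration = 0.02147 × 0.3064 = 6.578 × 10^-3 mol
n(NaOH) left over = 6.578 × 10^-3 mol (1:1 ratio)
n(NaOH) consumed by analyte = 0.03204 − 6.578 × 10^-3 = 0.02546 mol
From the 1:2 ratio, n(C9H8O4) = 1/2 × 0.02546 = 0.01273 mol
mass of C9H8O4 = 0.01273 × 180.16 = 2.294 g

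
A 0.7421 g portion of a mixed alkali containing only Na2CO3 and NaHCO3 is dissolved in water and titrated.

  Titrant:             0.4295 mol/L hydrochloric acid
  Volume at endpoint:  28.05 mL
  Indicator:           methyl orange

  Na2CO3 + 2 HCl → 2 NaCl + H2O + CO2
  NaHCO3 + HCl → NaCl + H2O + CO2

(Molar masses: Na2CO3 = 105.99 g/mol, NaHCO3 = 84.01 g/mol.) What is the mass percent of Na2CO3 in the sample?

62.17 %

n(HCl) = 0.02805 × 0.4295 = 0.01205 mol
Let x = n(Na2CO3), y = n(NaHCO3).
Titrant: 2x + 1y = 0.01205;  mass: 105.99x + 84.01y = 0.7421
Solving, x = 4.353 × 10^-3 mol, y = 3.342 × 10^-3 mol
mass of Na2CO3 = 4.353 × 10^-3 × 105.99 = 0.4614 g
% Na2CO3 = 0.4614 / 0.7421 × 100 = 62.17 %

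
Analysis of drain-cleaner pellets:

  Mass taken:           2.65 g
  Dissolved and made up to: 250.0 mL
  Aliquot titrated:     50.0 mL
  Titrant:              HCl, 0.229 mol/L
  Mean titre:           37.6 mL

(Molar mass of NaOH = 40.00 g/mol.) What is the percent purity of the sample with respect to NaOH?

NaOH + HCl → NaCl + H2O
n(HCl) per titration = 0.0376 × 0.229 = 8.61 × 10^-3 mol
n(NaOH) in each aliquot = 8.61 × 10^-3 mol (1:1 ratio)
n(NaOH) in the whole flask = 8.61 × 10^-3 × 250.0/50.0 = 0.0431 mol
mass of NaOH = 0.0431 × 40.00 = 1.72 g
% NaOH = 1.72 / 2.65 × 100 = 65.0 %

65.0 %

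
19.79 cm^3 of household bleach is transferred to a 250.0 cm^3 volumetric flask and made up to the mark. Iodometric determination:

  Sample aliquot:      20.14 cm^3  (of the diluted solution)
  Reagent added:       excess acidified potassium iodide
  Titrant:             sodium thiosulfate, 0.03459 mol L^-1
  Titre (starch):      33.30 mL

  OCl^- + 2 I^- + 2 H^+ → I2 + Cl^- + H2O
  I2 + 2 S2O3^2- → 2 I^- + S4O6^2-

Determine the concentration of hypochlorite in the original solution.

n(S2O3^2-) = 0.03330 × 0.03459 = 1.152 × 10^-3 mol
n(I2) = n(S2O3^2-)/2 = 5.759 × 10^-4 mol
n(OCl^-) in the aliquot = 5.759 × 10^-4 mol (1:1 ratio)
[OCl^-]_dilute = 5.759 × 10^-4 / 0.02014 = 0.02860 mol/L
[OCl^-]_original = 0.02860 × 250.0/19.79 = 0.3612 mol/L

0.3612 mol/L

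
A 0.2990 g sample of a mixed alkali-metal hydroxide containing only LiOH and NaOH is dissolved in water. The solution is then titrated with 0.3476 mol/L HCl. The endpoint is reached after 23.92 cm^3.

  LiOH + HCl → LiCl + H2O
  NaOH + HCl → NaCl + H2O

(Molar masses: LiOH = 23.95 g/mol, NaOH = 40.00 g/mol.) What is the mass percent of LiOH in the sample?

n(HCl) = 0.02392 × 0.3476 = 8.315 × 10^-3 mol
Let x = n(LiOH), y = n(NaOH).
Titrant: 1x + 1y = 8.315 × 10^-3;  mass: 23.95x + 40.00y = 0.2990
Solving, x = 2.092 × 10^-3 mol, y = 6.222 × 10^-3 mol
mass of LiOH = 2.092 × 10^-3 × 23.95 = 0.05011 g
% LiOH = 0.05011 / 0.2990 × 100 = 16.76 %

16.76 %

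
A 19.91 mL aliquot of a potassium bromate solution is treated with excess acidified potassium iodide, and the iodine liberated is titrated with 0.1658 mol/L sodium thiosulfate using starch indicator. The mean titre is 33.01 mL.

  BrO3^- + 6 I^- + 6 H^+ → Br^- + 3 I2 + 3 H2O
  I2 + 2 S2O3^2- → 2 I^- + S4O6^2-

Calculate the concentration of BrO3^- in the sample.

n(S2O3^2-) = 0.03301 × 0.1658 = 5.473 × 10^-3 mol
n(I2) = n(S2O3^2-)/2 = 2.737 × 10^-3 mol
From the 1:3 ratio, n(BrO3^-) in the aliquot = 1/3 × 2.737 × 10^-3 = 9.122 × 10^-4 mol
[BrO3^-] = 9.122 × 10^-4 / 0.01991 = 0.04581 mol/L

0.04581 mol/L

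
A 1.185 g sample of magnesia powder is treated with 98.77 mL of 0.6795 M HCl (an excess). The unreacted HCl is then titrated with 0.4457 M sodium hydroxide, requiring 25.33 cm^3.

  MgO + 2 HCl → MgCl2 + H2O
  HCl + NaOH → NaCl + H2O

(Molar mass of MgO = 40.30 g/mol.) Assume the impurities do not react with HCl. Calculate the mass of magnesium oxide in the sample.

1.125 g

n(HCl) added = 0.09877 × 0.6795 = 0.06711 mol
n(NaOH) used in back-titration = 0.02533 × 0.4457 = 0.01129 mol
n(HCl) left over = 0.01129 mol (1:1 ratio)
n(HCl) consumed by analyte = 0.06711 − 0.01129 = 0.05582 mol
From the 1:2 ratio, n(MgO) = 1/2 × 0.05582 = 0.02791 mol
mass of MgO = 0.02791 × 40.30 = 1.125 g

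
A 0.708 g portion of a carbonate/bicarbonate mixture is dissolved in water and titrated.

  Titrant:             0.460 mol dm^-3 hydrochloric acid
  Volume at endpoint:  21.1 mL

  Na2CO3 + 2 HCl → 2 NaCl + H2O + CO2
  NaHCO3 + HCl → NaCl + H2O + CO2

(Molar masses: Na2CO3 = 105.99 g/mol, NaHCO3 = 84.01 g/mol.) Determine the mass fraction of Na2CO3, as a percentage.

n(HCl) = 0.0211 × 0.460 = 9.71 × 10^-3 mol
Let x = n(Na2CO3), y = n(NaHCO3).
Titrant: 2x + 1y = 9.71 × 10^-3;  mass: 105.99x + 84.01y = 0.708
Solving, x = 1.73 × 10^-3 mol, y = 6.24 × 10^-3 mol
mass of Na2CO3 = 1.73 × 10^-3 × 105.99 = 0.184 g
% Na2CO3 = 0.184 / 0.708 × 100 = 25.9 %

25.9 %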